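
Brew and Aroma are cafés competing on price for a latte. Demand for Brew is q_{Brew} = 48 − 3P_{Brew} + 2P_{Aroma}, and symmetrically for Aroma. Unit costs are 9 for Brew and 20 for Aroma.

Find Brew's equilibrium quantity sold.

35.4375

Brew's profit: π = (P_{Brew} − 9)(48 − 3P_{Brew} + 2P_{Aroma}).
∂π/∂P_{Brew} = 75 − 6P_{Brew} + 2P_{Aroma} = 0 ⇒ P_{Brew} = 12.5 + (1/3)P_{Aroma}.
Similarly P_{Aroma} = 18 + (1/3)P_{Brew}.
Solving the two reaction functions simultaneously: (1 − (1/3)(1/3))P_{Brew} = 12.5 + (1/3)·18, so (8/9)P_{Brew} = 18.5 and P_{Brew} = 20.8125.
Then P_{Aroma} = 18 + (1/3)·20.8125 = 24.9375.
q_{Brew} = 48 − 3·20.8125 + 2·24.9375 = 35.4375.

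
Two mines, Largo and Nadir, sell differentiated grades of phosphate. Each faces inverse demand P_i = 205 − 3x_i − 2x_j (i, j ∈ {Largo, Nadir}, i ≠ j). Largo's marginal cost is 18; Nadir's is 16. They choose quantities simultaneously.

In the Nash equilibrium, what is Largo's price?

87.75

Mine Largo's profit: π = x_{Largo}(205 − 3x_{Largo} − 2x_{Nadir}) − 18x_{Largo}.
∂π/∂x_{Largo} = 187 − 6x_{Largo} − 2x_{Nadir} = 0 ⇒ x_{Largo} = 187/6 − (1/3)x_{Nadir}.
Similarly x_{Nadir} = 31.5 − (1/3)x_{Largo}.
Plugging x_{Nadir} into Largo's best response: x_{Largo} = 187/6 − (1/3)(31.5 − (1/3)x_{Largo}) ⇒ (8/9)x_{Largo} = 62/3, so x_{Largo} = 23.25.
Then x_{Nadir} = 31.5 − (1/3)·23.25 = 23.75.
P_{Largo} = 205 − 3·23.25 − 2·23.75 = 87.75.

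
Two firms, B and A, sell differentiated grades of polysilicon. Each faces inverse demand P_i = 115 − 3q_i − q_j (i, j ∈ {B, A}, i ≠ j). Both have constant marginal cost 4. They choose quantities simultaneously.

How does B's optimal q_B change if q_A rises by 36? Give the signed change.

Firm B's profit: π = q_B(115 − 3q_B − q_A) − 4q_B.
∂π/∂q_B = 111 − 6q_B − q_A = 0 ⇒ q_B = 18.5 − (1/6)q_A.
The reaction-function slope is −1/6, so a 36-unit rise in q_A moves q_B by −1/6 × 36 = −6. B's best response falls — the actions are strategic substitutes.

-6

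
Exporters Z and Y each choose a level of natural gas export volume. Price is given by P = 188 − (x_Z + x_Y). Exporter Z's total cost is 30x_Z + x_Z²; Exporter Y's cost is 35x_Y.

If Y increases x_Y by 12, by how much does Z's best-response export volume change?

-3

Exporter Z's profit: π = x_Z(188 − (x_Z + x_Y)) − 30x_Z − x_Z².
∂π/∂x_Z = 158 − 4x_Z − x_Y = 0, so x_Z = 39.5 − 0.25x_Y.
The reaction-function slope is −0.25, so a 12-unit rise in x_Y moves x_Z by −0.25 × 12 = −3. Z's best response falls — the actions are strategic substitutes.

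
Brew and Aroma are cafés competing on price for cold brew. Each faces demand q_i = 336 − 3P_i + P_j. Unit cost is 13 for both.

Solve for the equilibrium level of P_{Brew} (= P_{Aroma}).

Brew's profit: π = (P_{Brew} − 13)(336 − 3P_{Brew} + P_{Aroma}).
∂π/∂P_{Brew} = 375 − 6P_{Brew} + P_{Aroma} = 0 ⇒ P_{Brew} = 62.5 + (1/6)P_{Aroma}.
The game is symmetric, so in equilibrium P_{Aroma} = P_{Brew}: the reaction function gives (5/6)P_{Brew} = 62.5, hence P_{Brew} = 75.

75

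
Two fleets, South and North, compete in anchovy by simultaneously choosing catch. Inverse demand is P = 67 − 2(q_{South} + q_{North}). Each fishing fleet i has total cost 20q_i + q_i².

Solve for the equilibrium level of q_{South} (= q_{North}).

5.875

Fishing fleet South's profit: π = q_{South}(67 − 2(q_{South} + q_{North})) − 20q_{South} − q_{South}².
∂π/∂q_{South} = 47 − 6q_{South} − 2q_{North} = 0, so q_{South} = 47/6 − (1/3)q_{North}.
Setting q_{South} = q_{North} in the reaction function: q_{South} = 47/6 − (1/3)q_{South}, so q_{South} = (47/6) / (4/3) = 5.875.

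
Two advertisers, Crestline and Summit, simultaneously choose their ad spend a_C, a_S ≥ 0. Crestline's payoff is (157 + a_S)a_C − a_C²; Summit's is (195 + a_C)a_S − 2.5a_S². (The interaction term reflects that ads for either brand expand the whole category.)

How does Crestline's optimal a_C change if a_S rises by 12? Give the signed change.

Expanding Crestline's payoff: 157a_C + a_Sa_C − a_C².
∂π/∂a_C = 157 + a_S − 2a_C = 0, so a_C = 78.5 + 0.5a_S.
The reaction-function slope is 0.5, so a 12-unit rise in a_S moves a_C by 0.5 × 12 = 6. Crestline's best response rises — the actions are strategic complements.

6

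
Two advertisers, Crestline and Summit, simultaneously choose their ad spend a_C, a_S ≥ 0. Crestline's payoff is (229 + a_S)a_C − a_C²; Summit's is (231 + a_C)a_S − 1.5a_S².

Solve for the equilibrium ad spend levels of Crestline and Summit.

Expanding Crestline's payoff: 229a_C + a_Sa_C − a_C².
∂π/∂a_C = 229 + a_S − 2a_C = 0, so a_C = 114.5 + 0.5a_S.
Likewise for Summit: a_S = 77 + (1/3)a_C.
Plugging a_S into Crestline's best response: a_C = 114.5 + 0.5(77 + (1/3)a_C) ⇒ (5/6)a_C = 153, so a_C = 183.6.
Then a_S = 77 + (1/3)·183.6 = 138.2.

183.6, 138.2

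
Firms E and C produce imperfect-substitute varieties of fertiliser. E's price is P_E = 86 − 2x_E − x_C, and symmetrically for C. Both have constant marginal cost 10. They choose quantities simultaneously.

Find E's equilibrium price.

40.4

Firm E's profit: π = x_E(86 − 2x_E − x_C) − 10x_E.
∂π/∂x_E = 76 − 4x_E − x_C = 0 ⇒ x_E = 19 − 0.25x_C.
The game is symmetric, so in equilibrium x_C = x_E: the reaction function gives 1.25x_E = 19, hence x_E = 15.2.
P_E = 86 − 2·15.2 − 15.2 = 40.4.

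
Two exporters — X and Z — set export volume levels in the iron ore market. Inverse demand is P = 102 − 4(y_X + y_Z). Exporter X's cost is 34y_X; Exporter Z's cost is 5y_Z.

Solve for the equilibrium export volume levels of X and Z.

Exporter X's profit: π = y_X(102 − 4(y_X + y_Z)) − 34y_X.
∂π/∂y_X = 68 − 8y_X − 4y_Z = 0, so y_X = 8.5 − 0.5y_Z.
By the same steps for Z: y_Z = 12.125 − 0.5y_X.
Substituting the second reaction function into the first: y_X = 8.5 − 0.5(12.125 − 0.5y_X), which gives 0.75y_X = 2.4375 ⇒ y_X = 3.25.
Then y_Z = 12.125 − 0.5·3.25 = 10.5.

3.25, 10.5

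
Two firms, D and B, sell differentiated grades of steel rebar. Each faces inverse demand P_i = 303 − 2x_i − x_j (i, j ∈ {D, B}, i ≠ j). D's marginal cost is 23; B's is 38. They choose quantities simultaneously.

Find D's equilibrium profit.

Firm D's profit: π = x_D(303 − 2x_D − x_B) − 23x_D.
∂π/∂x_D = 280 − 4x_D − x_B = 0 ⇒ x_D = 70 − 0.25x_B.
Similarly x_B = 66.25 − 0.25x_D.
Solving the two reaction functions simultaneously: (1 − (−0.25)(−0.25))x_D = 70 − 0.25·66.25, so 0.9375x_D = 53.4375 and x_D = 57.
Then x_B = 66.25 − 0.25·57 = 52.
P_D = 303 − 2·57 − 52 = 137.
Profit = (137 − 23)·57 = 6498.

6498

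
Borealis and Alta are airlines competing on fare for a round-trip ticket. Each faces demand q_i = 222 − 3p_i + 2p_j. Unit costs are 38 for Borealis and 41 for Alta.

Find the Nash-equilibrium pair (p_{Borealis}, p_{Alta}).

Borealis's profit: π = (p_{Borealis} − 38)(222 − 3p_{Borealis} + 2p_{Alta}).
∂π/∂p_{Borealis} = 336 − 6p_{Borealis} + 2p_{Alta} = 0 ⇒ p_{Borealis} = 56 + (1/3)p_{Alta}.
Similarly p_{Alta} = 57.5 + (1/3)p_{Borealis}.
Solving the two reaction functions simultaneously: (1 − (1/3)(1/3))p_{Borealis} = 56 + (1/3)·57.5, so (8/9)p_{Borealis} = 451/6 and p_{Borealis} = 84.5625.
Then p_{Alta} = 57.5 + (1/3)·84.5625 = 85.6875.

84.5625, 85.6875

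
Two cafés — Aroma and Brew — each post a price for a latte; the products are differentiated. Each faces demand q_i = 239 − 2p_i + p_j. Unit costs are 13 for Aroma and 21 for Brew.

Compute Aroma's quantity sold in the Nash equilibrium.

152.8

Aroma's profit: π = (p_{Aroma} − 13)(239 − 2p_{Aroma} + p_{Brew}).
∂π/∂p_{Aroma} = 265 − 4p_{Aroma} + p_{Brew} = 0 ⇒ p_{Aroma} = 66.25 + 0.25p_{Brew}.
Similarly p_{Brew} = 70.25 + 0.25p_{Aroma}.
Substituting the second reaction function into the first: p_{Aroma} = 66.25 + 0.25(70.25 + 0.25p_{Aroma}), which gives 0.9375p_{Aroma} = 83.8125 ⇒ p_{Aroma} = 89.4.
Then p_{Brew} = 70.25 + 0.25·89.4 = 92.6.
q_{Aroma} = 239 − 2·89.4 + 92.6 = 152.8.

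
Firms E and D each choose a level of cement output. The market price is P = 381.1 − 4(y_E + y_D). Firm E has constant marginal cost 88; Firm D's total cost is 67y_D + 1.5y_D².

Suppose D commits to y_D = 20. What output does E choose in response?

26.6375

Firm E's profit: π = y_E(381.1 − 4(y_E + y_D)) − 88y_E.
∂π/∂y_E = 293.1 − 8y_E − 4y_D = 0, so y_E = 36.6375 − 0.5y_D.
At y_D = 20: y_E = 36.6375 − 0.5·20 = 26.6375.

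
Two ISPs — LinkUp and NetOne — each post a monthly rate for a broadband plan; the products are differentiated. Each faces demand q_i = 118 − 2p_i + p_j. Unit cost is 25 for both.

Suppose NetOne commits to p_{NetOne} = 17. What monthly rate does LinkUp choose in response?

LinkUp's profit: π = (p_{LinkUp} − 25)(118 − 2p_{LinkUp} + p_{NetOne}).
∂π/∂p_{LinkUp} = 168 − 4p_{LinkUp} + p_{NetOne} = 0 ⇒ p_{LinkUp} = 42 + 0.25p_{NetOne}.
At p_{NetOne} = 17: p_{LinkUp} = 42 + 0.25·17 = 46.25.

46.25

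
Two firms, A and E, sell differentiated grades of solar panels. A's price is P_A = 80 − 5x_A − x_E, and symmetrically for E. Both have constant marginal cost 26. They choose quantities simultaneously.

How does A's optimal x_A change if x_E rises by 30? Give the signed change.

Firm A's profit: π = x_A(80 − 5x_A − x_E) − 26x_A.
∂π/∂x_A = 54 − 10x_A − x_E = 0 ⇒ x_A = 5.4 − 0.1x_E.
The reaction-function slope is −0.1, so a 30-unit rise in x_E moves x_A by −0.1 × 30 = −3. A's best response falls — the actions are strategic substitutes.

-3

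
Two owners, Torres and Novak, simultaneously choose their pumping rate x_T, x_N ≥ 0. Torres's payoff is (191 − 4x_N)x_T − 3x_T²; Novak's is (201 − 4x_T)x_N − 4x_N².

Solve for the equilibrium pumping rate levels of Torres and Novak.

22.625, 13.8125

Expanding Torres's payoff: 191x_T − 4x_Nx_T − 3x_T².
∂π/∂x_T = 191 − 4x_N − 6x_T = 0, so x_T = 191/6 − (2/3)x_N.
Likewise for Novak: x_N = 25.125 − 0.5x_T.
Substituting the second reaction function into the first: x_T = 191/6 − (2/3)(25.125 − 0.5x_T), which gives (2/3)x_T = 181/12 ⇒ x_T = 22.625.
Then x_N = 25.125 − 0.5·22.625 = 13.8125.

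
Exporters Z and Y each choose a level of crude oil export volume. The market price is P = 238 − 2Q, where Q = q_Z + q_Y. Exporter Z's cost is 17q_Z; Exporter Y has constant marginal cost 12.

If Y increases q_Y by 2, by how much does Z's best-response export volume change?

-1

Exporter Z's profit: π = q_Z(238 − 2(q_Z + q_Y)) − 17q_Z.
∂π/∂q_Z = 221 − 4q_Z − 2q_Y = 0, so q_Z = 55.25 − 0.5q_Y.
The reaction-function slope is −0.5, so a 2-unit rise in q_Y moves q_Z by −0.5 × 2 = −1. Z's best response falls — the actions are strategic substitutes.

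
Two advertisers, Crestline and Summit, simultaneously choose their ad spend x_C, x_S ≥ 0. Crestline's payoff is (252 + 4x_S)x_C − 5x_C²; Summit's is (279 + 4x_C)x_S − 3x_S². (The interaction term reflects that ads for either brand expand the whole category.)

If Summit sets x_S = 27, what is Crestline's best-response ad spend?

Expanding Crestline's payoff: 252x_C + 4x_Sx_C − 5x_C².
∂π/∂x_C = 252 + 4x_S − 10x_C = 0, so x_C = 25.2 + 0.4x_S.
At x_S = 27: x_C = 25.2 + 0.4·27 = 36.

36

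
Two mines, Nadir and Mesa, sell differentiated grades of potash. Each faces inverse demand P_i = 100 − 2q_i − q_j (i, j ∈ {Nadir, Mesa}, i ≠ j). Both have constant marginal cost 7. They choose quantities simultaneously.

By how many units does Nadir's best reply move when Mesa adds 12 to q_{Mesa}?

-3

Mine Nadir's profit: π = q_{Nadir}(100 − 2q_{Nadir} − q_{Mesa}) − 7q_{Nadir}.
∂π/∂q_{Nadir} = 93 − 4q_{Nadir} − q_{Mesa} = 0 ⇒ q_{Nadir} = 23.25 − 0.25q_{Mesa}.
The reaction-function slope is −0.25, so a 12-unit rise in q_{Mesa} moves q_{Nadir} by −0.25 × 12 = −3. Nadir's best response falls — the actions are strategic substitutes.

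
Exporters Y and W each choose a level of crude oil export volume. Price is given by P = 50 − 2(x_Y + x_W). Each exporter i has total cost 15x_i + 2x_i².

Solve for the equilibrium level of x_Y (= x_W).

Exporter Y's profit: π = x_Y(50 − 2(x_Y + x_W)) − 15x_Y − 2x_Y².
∂π/∂x_Y = 35 − 8x_Y − 2x_W = 0, so x_Y = 4.375 − 0.25x_W.
Setting x_Y = x_W in the reaction function: x_Y = 4.375 − 0.25x_Y, so x_Y = 4.375 / 1.25 = 3.5.

3.5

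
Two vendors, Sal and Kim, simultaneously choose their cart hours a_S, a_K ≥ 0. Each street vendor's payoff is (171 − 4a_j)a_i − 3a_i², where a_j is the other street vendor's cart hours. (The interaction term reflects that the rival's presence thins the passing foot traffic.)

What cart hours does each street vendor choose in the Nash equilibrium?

Sal's payoff is (171 − 4a_K)a_S − 3a_S².
∂π/∂a_S = 171 − 4a_K − 6a_S = 0, so a_S = 28.5 − (2/3)a_K.
The game is symmetric, so in equilibrium a_K = a_S: the reaction function gives (5/3)a_S = 28.5, hence a_S = 17.1.

17.1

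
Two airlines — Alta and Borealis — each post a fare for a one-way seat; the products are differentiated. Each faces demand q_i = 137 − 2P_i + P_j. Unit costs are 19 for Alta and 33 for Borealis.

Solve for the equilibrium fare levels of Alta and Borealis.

Alta's profit: π = (P_{Alta} − 19)(137 − 2P_{Alta} + P_{Borealis}).
∂π/∂P_{Alta} = 175 − 4P_{Alta} + P_{Borealis} = 0 ⇒ P_{Alta} = 43.75 + 0.25P_{Borealis}.
Similarly P_{Borealis} = 50.75 + 0.25P_{Alta}.
Plugging P_{Borealis} into Alta's best response: P_{Alta} = 43.75 + 0.25(50.75 + 0.25P_{Alta}) ⇒ 0.9375P_{Alta} = 56.4375, so P_{Alta} = 60.2.
Then P_{Borealis} = 50.75 + 0.25·60.2 = 65.8.

60.2, 65.8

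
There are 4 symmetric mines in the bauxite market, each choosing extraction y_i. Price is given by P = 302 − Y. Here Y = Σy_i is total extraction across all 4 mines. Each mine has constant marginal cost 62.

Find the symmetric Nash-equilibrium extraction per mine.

A representative mine's profit is π_i = y_i(302 − Y) − 62y_i, with Y = y_i + Σ_{j≠i} y_j.
First-order condition: 240 − 2y_i − Σ_{j≠i} y_j = 0.
With identical mines, set every y_j = y: then 240 − 2y − 3y = 0, i.e. y = 240/5 = 48.

48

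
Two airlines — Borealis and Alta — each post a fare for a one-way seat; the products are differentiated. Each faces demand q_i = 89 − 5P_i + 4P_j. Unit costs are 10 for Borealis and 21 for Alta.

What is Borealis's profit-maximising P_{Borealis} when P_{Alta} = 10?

Borealis's profit: π = (P_{Borealis} − 10)(89 − 5P_{Borealis} + 4P_{Alta}).
∂π/∂P_{Borealis} = 139 − 10P_{Borealis} + 4P_{Alta} = 0 ⇒ P_{Borealis} = 13.9 + 0.4P_{Alta}.
At P_{Alta} = 10: P_{Borealis} = 13.9 + 0.4·10 = 17.9.

17.9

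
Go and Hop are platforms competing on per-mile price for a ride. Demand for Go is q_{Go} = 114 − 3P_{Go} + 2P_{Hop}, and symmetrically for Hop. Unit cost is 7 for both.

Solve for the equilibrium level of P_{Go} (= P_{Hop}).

Go's profit: π = (P_{Go} − 7)(114 − 3P_{Go} + 2P_{Hop}).
∂π/∂P_{Go} = 135 − 6P_{Go} + 2P_{Hop} = 0 ⇒ P_{Go} = 22.5 + (1/3)P_{Hop}.
By symmetry P_{Hop} = P_{Go}; substituting into the reaction function, (2/3)P_{Go} = 22.5 and P_{Go} = 33.75.

33.75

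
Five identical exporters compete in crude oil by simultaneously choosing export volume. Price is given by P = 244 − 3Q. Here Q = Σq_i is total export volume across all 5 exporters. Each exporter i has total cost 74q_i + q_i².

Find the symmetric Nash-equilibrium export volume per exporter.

8.5

A representative exporter's profit is π_i = q_i(244 − 3Q) − 74q_i − q_i², with Q = q_i + Σ_{j≠i} q_j.
First-order condition: 170 − 8q_i − 3Σ_{j≠i} q_j = 0.
With identical exporters, set every q_j = q: then 170 − 8q − 12q = 0, i.e. q = 170/20 = 8.5.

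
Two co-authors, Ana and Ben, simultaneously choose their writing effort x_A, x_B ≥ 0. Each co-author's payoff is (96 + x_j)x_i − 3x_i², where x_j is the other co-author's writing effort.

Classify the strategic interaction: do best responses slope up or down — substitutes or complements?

Ana's payoff is (96 + x_B)x_A − 3x_A².
∂π/∂x_A = 96 + x_B − 6x_A = 0, so x_A = 16 + (1/6)x_B.
The best-response slope dx_A/dx_B = 1/6 > 0: the reaction function is upward-sloping, so the choices are strategic complements.

strategic complements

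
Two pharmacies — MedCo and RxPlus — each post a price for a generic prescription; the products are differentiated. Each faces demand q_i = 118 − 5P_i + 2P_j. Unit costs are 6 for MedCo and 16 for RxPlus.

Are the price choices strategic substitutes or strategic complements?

MedCo's profit: π = (P_{MedCo} − 6)(118 − 5P_{MedCo} + 2P_{RxPlus}).
∂π/∂P_{MedCo} = 148 − 10P_{MedCo} + 2P_{RxPlus} = 0 ⇒ P_{MedCo} = 14.8 + 0.2P_{RxPlus}.
The best-response slope dP_{MedCo}/dP_{RxPlus} = 0.2 > 0: the reaction function is upward-sloping, so the choices are strategic complements.

strategic complements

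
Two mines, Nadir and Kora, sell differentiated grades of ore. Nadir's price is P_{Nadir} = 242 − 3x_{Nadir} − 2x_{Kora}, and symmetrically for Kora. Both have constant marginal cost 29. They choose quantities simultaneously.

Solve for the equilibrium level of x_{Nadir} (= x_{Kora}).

Mine Nadir's profit: π = x_{Nadir}(242 − 3x_{Nadir} − 2x_{Kora}) − 29x_{Nadir}.
∂π/∂x_{Nadir} = 213 − 6x_{Nadir} − 2x_{Kora} = 0 ⇒ x_{Nadir} = 35.5 − (1/3)x_{Kora}.
By symmetry x_{Kora} = x_{Nadir}; substituting into the reaction function, (4/3)x_{Nadir} = 35.5 and x_{Nadir} = 26.625.

26.625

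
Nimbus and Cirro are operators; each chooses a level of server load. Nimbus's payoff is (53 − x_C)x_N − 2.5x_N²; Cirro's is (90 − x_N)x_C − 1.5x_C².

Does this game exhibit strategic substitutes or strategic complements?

Expanding Nimbus's payoff: 53x_N − x_Cx_N − 2.5x_N².
∂π/∂x_N = 53 − x_C − 5x_N = 0, so x_N = 10.6 − 0.2x_C.
The best-response slope dx_N/dx_C = −0.2 < 0: the reaction function is downward-sloping, so the choices are strategic substitutes.

strategic substitutes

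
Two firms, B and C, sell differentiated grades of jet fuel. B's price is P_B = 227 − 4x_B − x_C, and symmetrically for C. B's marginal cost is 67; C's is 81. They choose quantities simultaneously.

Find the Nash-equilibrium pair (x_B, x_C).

Firm B's profit: π = x_B(227 − 4x_B − x_C) − 67x_B.
∂π/∂x_B = 160 − 8x_B − x_C = 0 ⇒ x_B = 20 − 0.125x_C.
Similarly x_C = 18.25 − 0.125x_B.
Solving the two reaction functions simultaneously: (1 − (−0.125)(−0.125))x_B = 20 − 0.125·18.25, so (63/64)x_B = 567/32 and x_B = 18.
Then x_C = 18.25 − 0.125·18 = 16.

18, 16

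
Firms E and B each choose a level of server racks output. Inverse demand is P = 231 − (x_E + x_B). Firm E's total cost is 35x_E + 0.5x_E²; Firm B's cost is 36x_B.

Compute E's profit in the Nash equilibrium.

2328.54

Firm E's profit: π = x_E(231 − (x_E + x_B)) − 35x_E − 0.5x_E².
∂π/∂x_E = 196 − 3x_E − x_B = 0, so x_E = 196/3 − (1/3)x_B.
For B: ∂π/∂x_B = 195 − 2x_B − x_E = 0 ⇒ x_B = 97.5 − 0.5x_E.
Plugging x_B into E's best response: x_E = 196/3 − (1/3)(97.5 − 0.5x_E) ⇒ (5/6)x_E = 197/6, so x_E = 39.4.
Then x_B = 97.5 − 0.5·39.4 = 77.8.
Price P = 231 − 117.2 = 113.8.
E's profit: (113.8 − 35)·39.4 − 0.5(39.4)² = 2328.54.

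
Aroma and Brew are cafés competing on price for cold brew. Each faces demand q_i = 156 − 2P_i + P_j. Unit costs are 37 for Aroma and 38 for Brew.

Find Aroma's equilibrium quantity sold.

Aroma's profit: π = (P_{Aroma} − 37)(156 − 2P_{Aroma} + P_{Brew}).
∂π/∂P_{Aroma} = 230 − 4P_{Aroma} + P_{Brew} = 0 ⇒ P_{Aroma} = 57.5 + 0.25P_{Brew}.
Similarly P_{Brew} = 58 + 0.25P_{Aroma}.
Plugging P_{Brew} into Aroma's best response: P_{Aroma} = 57.5 + 0.25(58 + 0.25P_{Aroma}) ⇒ 0.9375P_{Aroma} = 72, so P_{Aroma} = 76.8.
Then P_{Brew} = 58 + 0.25·76.8 = 77.2.
q_{Aroma} = 156 − 2·76.8 + 77.2 = 79.6.

79.6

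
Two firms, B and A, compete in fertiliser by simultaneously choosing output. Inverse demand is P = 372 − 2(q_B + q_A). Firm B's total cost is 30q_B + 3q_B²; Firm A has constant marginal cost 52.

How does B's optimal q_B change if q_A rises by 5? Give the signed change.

Firm B's profit: π = q_B(372 − 2(q_B + q_A)) − 30q_B − 3q_B².
∂π/∂q_B = 342 − 10q_B − 2q_A = 0, so q_B = 34.2 − 0.2q_A.
The reaction-function slope is −0.2, so a 5-unit rise in q_A moves q_B by −0.2 × 5 = −1. B's best response falls — the actions are strategic substitutes.

-1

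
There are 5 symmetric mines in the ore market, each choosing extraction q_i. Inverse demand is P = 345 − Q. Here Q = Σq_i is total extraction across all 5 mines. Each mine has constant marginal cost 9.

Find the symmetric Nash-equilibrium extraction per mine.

A representative mine's profit is π_i = q_i(345 − Q) − 9q_i, with Q = q_i + Σ_{j≠i} q_j.
First-order condition: 336 − 2q_i − Σ_{j≠i} q_j = 0.
Imposing symmetry (q_j = q for all j) turns Σ_{j≠i} q_j into 4q, so 336 = 6q and q = 56.

56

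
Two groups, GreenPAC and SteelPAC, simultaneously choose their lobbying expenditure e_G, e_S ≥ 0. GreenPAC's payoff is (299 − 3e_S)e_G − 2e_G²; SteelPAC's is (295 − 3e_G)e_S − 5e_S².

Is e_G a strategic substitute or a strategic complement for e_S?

Expanding GreenPAC's payoff: 299e_G − 3e_Se_G − 2e_G².
∂π/∂e_G = 299 − 3e_S − 4e_G = 0, so e_G = 74.75 − 0.75e_S.
The best-response slope de_G/de_S = −0.75 < 0: the reaction function is downward-sloping, so the choices are strategic substitutes.

strategic substitutes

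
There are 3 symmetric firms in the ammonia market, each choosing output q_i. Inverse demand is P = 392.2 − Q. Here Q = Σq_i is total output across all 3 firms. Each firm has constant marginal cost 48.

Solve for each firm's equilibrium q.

A representative firm's profit is π_i = q_i(392.2 − Q) − 48q_i, with Q = q_i + Σ_{j≠i} q_j.
First-order condition: 344.2 − 2q_i − Σ_{j≠i} q_j = 0.
With identical firms, set every q_j = q: then 344.2 − 2q − 2q = 0, i.e. q = 344.2/4 = 86.05.

86.05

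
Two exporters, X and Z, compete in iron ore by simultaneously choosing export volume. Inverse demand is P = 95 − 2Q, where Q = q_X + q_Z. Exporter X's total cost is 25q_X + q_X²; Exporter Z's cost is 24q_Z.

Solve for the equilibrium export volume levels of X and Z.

6.9, 14.3

Exporter X's profit: π = q_X(95 − 2(q_X + q_Z)) − 25q_X − q_X².
∂π/∂q_X = 70 − 6q_X − 2q_Z = 0, so q_X = 35/3 − (1/3)q_Z.
For Z: ∂π/∂q_Z = 71 − 4q_Z − 2q_X = 0 ⇒ q_Z = 17.75 − 0.5q_X.
Solving the two reaction functions simultaneously: (1 − (−1/3)(−0.5))q_X = 35/3 − (1/3)·17.75, so (5/6)q_X = 5.75 and q_X = 6.9.
Then q_Z = 17.75 − 0.5·6.9 = 14.3.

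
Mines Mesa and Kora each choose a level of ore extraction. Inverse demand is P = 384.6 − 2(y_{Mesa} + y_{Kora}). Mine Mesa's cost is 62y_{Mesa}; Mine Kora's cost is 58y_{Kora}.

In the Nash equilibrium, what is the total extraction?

108.2

Mine Mesa's profit: π = y_{Mesa}(384.6 − 2(y_{Mesa} + y_{Kora})) − 62y_{Mesa}.
∂π/∂y_{Mesa} = 322.6 − 4y_{Mesa} − 2y_{Kora} = 0, so y_{Mesa} = 80.65 − 0.5y_{Kora}.
By the same steps for Kora: y_{Kora} = 81.65 − 0.5y_{Mesa}.
Plugging y_{Kora} into Mesa's best response: y_{Mesa} = 80.65 − 0.5(81.65 − 0.5y_{Mesa}) ⇒ 0.75y_{Mesa} = 39.825, so y_{Mesa} = 53.1.
Then y_{Kora} = 81.65 − 0.5·53.1 = 55.1.
Total extraction: 53.1 + 55.1 = 108.2.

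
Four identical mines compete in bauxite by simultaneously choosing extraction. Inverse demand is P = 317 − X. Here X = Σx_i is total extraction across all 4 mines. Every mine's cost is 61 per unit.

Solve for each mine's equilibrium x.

51.2

A representative mine's profit is π_i = x_i(317 − X) − 61x_i, with X = x_i + Σ_{j≠i} x_j.
First-order condition: 256 − 2x_i − Σ_{j≠i} x_j = 0.
With identical mines, set every x_j = x: then 256 − 2x − 3x = 0, i.e. x = 256/5 = 51.2.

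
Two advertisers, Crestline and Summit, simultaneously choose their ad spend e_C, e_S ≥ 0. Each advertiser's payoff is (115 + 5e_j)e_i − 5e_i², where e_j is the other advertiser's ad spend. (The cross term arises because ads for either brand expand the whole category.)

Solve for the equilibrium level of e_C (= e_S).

23

Crestline's payoff is (115 + 5e_S)e_C − 5e_C².
∂π/∂e_C = 115 + 5e_S − 10e_C = 0, so e_C = 11.5 + 0.5e_S.
By symmetry e_S = e_C; substituting into the reaction function, 0.5e_C = 11.5 and e_C = 23.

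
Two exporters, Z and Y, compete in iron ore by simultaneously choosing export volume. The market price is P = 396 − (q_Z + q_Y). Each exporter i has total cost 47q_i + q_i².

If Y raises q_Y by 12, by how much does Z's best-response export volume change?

-3

Exporter Z's profit: π = q_Z(396 − (q_Z + q_Y)) − 47q_Z − q_Z².
∂π/∂q_Z = 349 − 4q_Z − q_Y = 0, so q_Z = 87.25 − 0.25q_Y.
The reaction-function slope is −0.25, so a 12-unit rise in q_Y moves q_Z by −0.25 × 12 = −3. Z's best response falls — the actions are strategic substitutes.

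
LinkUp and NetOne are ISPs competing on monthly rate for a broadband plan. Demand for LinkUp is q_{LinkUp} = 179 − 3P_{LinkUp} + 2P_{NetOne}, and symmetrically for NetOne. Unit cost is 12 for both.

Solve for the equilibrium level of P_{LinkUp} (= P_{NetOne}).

LinkUp's profit: π = (P_{LinkUp} − 12)(179 − 3P_{LinkUp} + 2P_{NetOne}).
∂π/∂P_{LinkUp} = 215 − 6P_{LinkUp} + 2P_{NetOne} = 0 ⇒ P_{LinkUp} = 215/6 + (1/3)P_{NetOne}.
Setting P_{LinkUp} = P_{NetOne} in the reaction function: P_{LinkUp} = 215/6 + (1/3)P_{LinkUp}, so P_{LinkUp} = (215/6) / (2/3) = 53.75.

53.75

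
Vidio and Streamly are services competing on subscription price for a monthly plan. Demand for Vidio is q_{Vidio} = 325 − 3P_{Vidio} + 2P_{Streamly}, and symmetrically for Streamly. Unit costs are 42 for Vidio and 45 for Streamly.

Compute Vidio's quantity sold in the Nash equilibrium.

Vidio's profit: π = (P_{Vidio} − 42)(325 − 3P_{Vidio} + 2P_{Streamly}).
∂π/∂P_{Vidio} = 451 − 6P_{Vidio} + 2P_{Streamly} = 0 ⇒ P_{Vidio} = 451/6 + (1/3)P_{Streamly}.
Similarly P_{Streamly} = 230/3 + (1/3)P_{Vidio}.
Plugging P_{Streamly} into Vidio's best response: P_{Vidio} = 451/6 + (1/3)(230/3 + (1/3)P_{Vidio}) ⇒ (8/9)P_{Vidio} = 1813/18, so P_{Vidio} = 113.3125.
Then P_{Streamly} = 230/3 + (1/3)·113.3125 = 114.4375.
q_{Vidio} = 325 − 3·113.3125 + 2·114.4375 = 213.9375.

213.9375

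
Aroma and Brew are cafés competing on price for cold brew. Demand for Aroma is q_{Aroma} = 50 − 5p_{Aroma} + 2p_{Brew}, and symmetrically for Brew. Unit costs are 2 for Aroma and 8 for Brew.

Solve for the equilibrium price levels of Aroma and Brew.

8.125, 10.625

Aroma's profit: π = (p_{Aroma} − 2)(50 − 5p_{Aroma} + 2p_{Brew}).
∂π/∂p_{Aroma} = 60 − 10p_{Aroma} + 2p_{Brew} = 0 ⇒ p_{Aroma} = 6 + 0.2p_{Brew}.
Similarly p_{Brew} = 9 + 0.2p_{Aroma}.
Substituting the second reaction function into the first: p_{Aroma} = 6 + 0.2(9 + 0.2p_{Aroma}), which gives 0.96p_{Aroma} = 7.8 ⇒ p_{Aroma} = 8.125.
Then p_{Brew} = 9 + 0.2·8.125 = 10.625.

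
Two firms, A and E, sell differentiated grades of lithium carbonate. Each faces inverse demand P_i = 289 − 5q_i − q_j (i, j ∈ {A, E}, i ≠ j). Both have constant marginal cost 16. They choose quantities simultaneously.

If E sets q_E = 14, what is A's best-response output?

Firm A's profit: π = q_A(289 − 5q_A − q_E) − 16q_A.
∂π/∂q_A = 273 − 10q_A − q_E = 0 ⇒ q_A = 27.3 − 0.1q_E.
At q_E = 14: q_A = 27.3 − 0.1·14 = 25.9.

25.9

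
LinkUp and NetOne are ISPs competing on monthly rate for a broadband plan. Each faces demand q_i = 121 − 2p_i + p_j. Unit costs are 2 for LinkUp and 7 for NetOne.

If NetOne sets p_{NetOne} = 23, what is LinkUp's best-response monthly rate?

LinkUp's profit: π = (p_{LinkUp} − 2)(121 − 2p_{LinkUp} + p_{NetOne}).
∂π/∂p_{LinkUp} = 125 − 4p_{LinkUp} + p_{NetOne} = 0 ⇒ p_{LinkUp} = 31.25 + 0.25p_{NetOne}.
At p_{NetOne} = 23: p_{LinkUp} = 31.25 + 0.25·23 = 37.

37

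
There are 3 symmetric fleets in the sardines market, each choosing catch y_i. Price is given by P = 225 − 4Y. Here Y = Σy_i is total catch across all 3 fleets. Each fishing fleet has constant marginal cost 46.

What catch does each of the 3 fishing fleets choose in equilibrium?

A representative fishing fleet's profit is π_i = y_i(225 − 4Y) − 46y_i, with Y = y_i + Σ_{j≠i} y_j.
First-order condition: 179 − 8y_i − 4Σ_{j≠i} y_j = 0.
With identical fishing fleets, set every y_j = y: then 179 − 8y − 8y = 0, i.e. y = 179/16 = 11.1875.

11.1875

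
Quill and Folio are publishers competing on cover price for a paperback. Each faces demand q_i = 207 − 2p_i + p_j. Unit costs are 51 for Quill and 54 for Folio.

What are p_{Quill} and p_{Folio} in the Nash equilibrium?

103.4, 104.6

Quill's profit: π = (p_{Quill} − 51)(207 − 2p_{Quill} + p_{Folio}).
∂π/∂p_{Quill} = 309 − 4p_{Quill} + p_{Folio} = 0 ⇒ p_{Quill} = 77.25 + 0.25p_{Folio}.
Similarly p_{Folio} = 78.75 + 0.25p_{Quill}.
Solving the two reaction functions simultaneously: (1 − (0.25)(0.25))p_{Quill} = 77.25 + 0.25·78.75, so 0.9375p_{Quill} = 96.9375 and p_{Quill} = 103.4.
Then p_{Folio} = 78.75 + 0.25·103.4 = 104.6.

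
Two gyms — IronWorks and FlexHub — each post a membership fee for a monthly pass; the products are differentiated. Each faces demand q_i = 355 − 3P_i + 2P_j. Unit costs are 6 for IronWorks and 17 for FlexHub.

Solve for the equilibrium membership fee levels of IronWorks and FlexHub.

IronWorks's profit: π = (P_{IronWorks} − 6)(355 − 3P_{IronWorks} + 2P_{FlexHub}).
∂π/∂P_{IronWorks} = 373 − 6P_{IronWorks} + 2P_{FlexHub} = 0 ⇒ P_{IronWorks} = 373/6 + (1/3)P_{FlexHub}.
Similarly P_{FlexHub} = 203/3 + (1/3)P_{IronWorks}.
Substituting the second reaction function into the first: P_{IronWorks} = 373/6 + (1/3)(203/3 + (1/3)P_{IronWorks}), which gives (8/9)P_{IronWorks} = 1525/18 ⇒ P_{IronWorks} = 95.3125.
Then P_{FlexHub} = 203/3 + (1/3)·95.3125 = 99.4375.

95.3125, 99.4375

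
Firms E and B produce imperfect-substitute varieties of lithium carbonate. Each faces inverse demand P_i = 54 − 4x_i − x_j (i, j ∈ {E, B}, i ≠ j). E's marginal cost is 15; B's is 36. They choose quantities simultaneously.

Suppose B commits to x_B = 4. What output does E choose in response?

4.375

Firm E's profit: π = x_E(54 − 4x_E − x_B) − 15x_E.
∂π/∂x_E = 39 − 8x_E − x_B = 0 ⇒ x_E = 4.875 − 0.125x_B.
At x_B = 4: x_E = 4.875 − 0.125·4 = 4.375.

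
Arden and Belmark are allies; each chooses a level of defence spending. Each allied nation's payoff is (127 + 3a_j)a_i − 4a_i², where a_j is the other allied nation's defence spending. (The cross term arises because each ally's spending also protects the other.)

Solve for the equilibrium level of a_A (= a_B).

Arden's payoff is (127 + 3a_B)a_A − 4a_A².
∂π/∂a_A = 127 + 3a_B − 8a_A = 0, so a_A = 15.875 + 0.375a_B.
The game is symmetric, so in equilibrium a_B = a_A: the reaction function gives 0.625a_A = 15.875, hence a_A = 25.4.

25.4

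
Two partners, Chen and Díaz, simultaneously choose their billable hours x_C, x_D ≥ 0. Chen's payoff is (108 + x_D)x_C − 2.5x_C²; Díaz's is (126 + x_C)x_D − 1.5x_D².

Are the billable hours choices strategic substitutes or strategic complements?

strategic complements

Expanding Chen's payoff: 108x_C + x_Dx_C − 2.5x_C².
∂π/∂x_C = 108 + x_D − 5x_C = 0, so x_C = 21.6 + 0.2x_D.
The best-response slope dx_C/dx_D = 0.2 > 0: the reaction function is upward-sloping, so the choices are strategic complements.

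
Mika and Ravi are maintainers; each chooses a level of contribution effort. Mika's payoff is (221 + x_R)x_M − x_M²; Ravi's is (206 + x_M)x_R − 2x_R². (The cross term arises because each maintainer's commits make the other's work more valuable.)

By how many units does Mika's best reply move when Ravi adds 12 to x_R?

6

Expanding Mika's payoff: 221x_M + x_Rx_M − x_M².
∂π/∂x_M = 221 + x_R − 2x_M = 0, so x_M = 110.5 + 0.5x_R.
The reaction-function slope is 0.5, so a 12-unit rise in x_R moves x_M by 0.5 × 12 = 6. Mika's best response rises — the actions are strategic complements.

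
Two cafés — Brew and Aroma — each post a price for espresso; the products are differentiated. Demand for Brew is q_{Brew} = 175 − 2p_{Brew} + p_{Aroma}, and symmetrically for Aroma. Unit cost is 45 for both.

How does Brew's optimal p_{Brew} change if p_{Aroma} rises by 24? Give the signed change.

6

Brew's profit: π = (p_{Brew} − 45)(175 − 2p_{Brew} + p_{Aroma}).
∂π/∂p_{Brew} = 265 − 4p_{Brew} + p_{Aroma} = 0 ⇒ p_{Brew} = 66.25 + 0.25p_{Aroma}.
The reaction-function slope is 0.25, so a 24-unit rise in p_{Aroma} moves p_{Brew} by 0.25 × 24 = 6. Brew's best response rises — the actions are strategic complements.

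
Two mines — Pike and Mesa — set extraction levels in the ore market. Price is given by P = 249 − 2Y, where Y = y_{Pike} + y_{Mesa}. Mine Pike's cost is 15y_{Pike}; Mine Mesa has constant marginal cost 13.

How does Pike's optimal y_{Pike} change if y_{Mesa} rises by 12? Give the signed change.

-6

Mine Pike's profit: π = y_{Pike}(249 − 2(y_{Pike} + y_{Mesa})) − 15y_{Pike}.
∂π/∂y_{Pike} = 234 − 4y_{Pike} − 2y_{Mesa} = 0, so y_{Pike} = 58.5 − 0.5y_{Mesa}.
The reaction-function slope is −0.5, so a 12-unit rise in y_{Mesa} moves y_{Pike} by −0.5 × 12 = −6. Pike's best response falls — the actions are strategic substitutes.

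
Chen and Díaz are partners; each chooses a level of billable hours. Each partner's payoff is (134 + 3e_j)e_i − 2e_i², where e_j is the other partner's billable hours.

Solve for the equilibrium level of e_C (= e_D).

134

Chen's payoff is (134 + 3e_D)e_C − 2e_C².
∂π/∂e_C = 134 + 3e_D − 4e_C = 0, so e_C = 33.5 + 0.75e_D.
Setting e_C = e_D in the reaction function: e_C = 33.5 + 0.75e_C, so e_C = 33.5 / 0.25 = 134.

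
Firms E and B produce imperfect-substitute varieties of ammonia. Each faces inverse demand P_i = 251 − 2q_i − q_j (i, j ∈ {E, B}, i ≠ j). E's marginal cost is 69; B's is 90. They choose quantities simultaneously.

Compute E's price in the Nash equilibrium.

144.6

Firm E's profit: π = q_E(251 − 2q_E − q_B) − 69q_E.
∂π/∂q_E = 182 − 4q_E − q_B = 0 ⇒ q_E = 45.5 − 0.25q_B.
Similarly q_B = 40.25 − 0.25q_E.
Substituting the second reaction function into the first: q_E = 45.5 − 0.25(40.25 − 0.25q_E), which gives 0.9375q_E = 35.4375 ⇒ q_E = 37.8.
Then q_B = 40.25 − 0.25·37.8 = 30.8.
P_E = 251 − 2·37.8 − 30.8 = 144.6.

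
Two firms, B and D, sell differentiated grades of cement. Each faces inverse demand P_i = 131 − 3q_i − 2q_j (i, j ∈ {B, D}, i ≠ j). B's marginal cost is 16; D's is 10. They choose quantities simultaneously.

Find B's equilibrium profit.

588

Firm B's profit: π = q_B(131 − 3q_B − 2q_D) − 16q_B.
∂π/∂q_B = 115 − 6q_B − 2q_D = 0 ⇒ q_B = 115/6 − (1/3)q_D.
Similarly q_D = 121/6 − (1/3)q_B.
Solving the two reaction functions simultaneously: (1 − (−1/3)(−1/3))q_B = 115/6 − (1/3)·(121/6), so (8/9)q_B = 112/9 and q_B = 14.
Then q_D = 121/6 − (1/3)·14 = 15.5.
P_B = 131 − 3·14 − 2·15.5 = 58.
Profit = (58 − 16)·14 = 588.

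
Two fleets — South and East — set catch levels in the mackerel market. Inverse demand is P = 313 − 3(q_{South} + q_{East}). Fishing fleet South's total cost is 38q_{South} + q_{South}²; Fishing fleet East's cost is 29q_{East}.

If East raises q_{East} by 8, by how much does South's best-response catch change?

-3

Fishing fleet South's profit: π = q_{South}(313 − 3(q_{South} + q_{East})) − 38q_{South} − q_{South}².
∂π/∂q_{South} = 275 − 8q_{South} − 3q_{East} = 0, so q_{South} = 34.375 − 0.375q_{East}.
The reaction-function slope is −0.375, so an 8-unit rise in q_{East} moves q_{South} by −0.375 × 8 = −3. South's best response falls — the actions are strategic substitutes.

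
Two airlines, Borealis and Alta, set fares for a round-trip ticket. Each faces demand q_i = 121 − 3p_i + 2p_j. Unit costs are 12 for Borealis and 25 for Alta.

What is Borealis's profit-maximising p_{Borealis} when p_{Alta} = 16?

Borealis's profit: π = (p_{Borealis} − 12)(121 − 3p_{Borealis} + 2p_{Alta}).
∂π/∂p_{Borealis} = 157 − 6p_{Borealis} + 2p_{Alta} = 0 ⇒ p_{Borealis} = 157/6 + (1/3)p_{Alta}.
At p_{Alta} = 16: p_{Borealis} = 157/6 + (1/3)·16 = 31.5.

31.5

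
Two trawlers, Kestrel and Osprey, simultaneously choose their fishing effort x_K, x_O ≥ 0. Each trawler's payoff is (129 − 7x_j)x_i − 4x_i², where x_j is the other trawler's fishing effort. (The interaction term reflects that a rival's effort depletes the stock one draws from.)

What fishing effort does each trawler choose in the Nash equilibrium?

8.6

Kestrel's payoff is (129 − 7x_O)x_K − 4x_K².
∂π/∂x_K = 129 − 7x_O − 8x_K = 0, so x_K = 16.125 − 0.875x_O.
The game is symmetric, so in equilibrium x_O = x_K: the reaction function gives 1.875x_K = 16.125, hence x_K = 8.6.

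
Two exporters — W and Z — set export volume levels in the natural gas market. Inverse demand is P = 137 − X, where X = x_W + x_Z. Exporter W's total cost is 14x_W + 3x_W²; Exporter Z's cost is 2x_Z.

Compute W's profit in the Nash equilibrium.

Exporter W's profit: π = x_W(137 − (x_W + x_Z)) − 14x_W − 3x_W².
∂π/∂x_W = 123 − 8x_W − x_Z = 0, so x_W = 15.375 − 0.125x_Z.
For Z: ∂π/∂x_Z = 135 − 2x_Z − x_W = 0 ⇒ x_Z = 67.5 − 0.5x_W.
Plugging x_Z into W's best response: x_W = 15.375 − 0.125(67.5 − 0.5x_W) ⇒ 0.9375x_W = 6.9375, so x_W = 7.4.
Then x_Z = 67.5 − 0.5·7.4 = 63.8.
Price P = 137 − 71.2 = 65.8.
W's profit: (65.8 − 14)·7.4 − 3(7.4)² = 219.04.

219.04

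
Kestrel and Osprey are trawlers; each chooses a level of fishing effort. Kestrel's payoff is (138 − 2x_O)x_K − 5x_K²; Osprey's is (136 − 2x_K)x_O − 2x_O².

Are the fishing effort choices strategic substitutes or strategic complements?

Expanding Kestrel's payoff: 138x_K − 2x_Ox_K − 5x_K².
∂π/∂x_K = 138 − 2x_O − 10x_K = 0, so x_K = 13.8 − 0.2x_O.
The best-response slope dx_K/dx_O = −0.2 < 0: the reaction function is downward-sloping, so the choices are strategic substitutes.

strategic substitutes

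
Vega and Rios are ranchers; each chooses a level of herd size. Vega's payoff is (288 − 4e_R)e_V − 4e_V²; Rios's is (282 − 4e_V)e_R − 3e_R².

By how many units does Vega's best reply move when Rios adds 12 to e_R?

Expanding Vega's payoff: 288e_V − 4e_Re_V − 4e_V².
∂π/∂e_V = 288 − 4e_R − 8e_V = 0, so e_V = 36 − 0.5e_R.
The reaction-function slope is −0.5, so a 12-unit rise in e_R moves e_V by −0.5 × 12 = −6. Vega's best response falls — the actions are strategic substitutes.

-6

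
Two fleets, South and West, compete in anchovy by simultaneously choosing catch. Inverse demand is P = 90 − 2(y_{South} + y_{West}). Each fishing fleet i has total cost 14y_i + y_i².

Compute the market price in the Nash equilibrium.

Fishing fleet South's profit: π = y_{South}(90 − 2(y_{South} + y_{West})) − 14y_{South} − y_{South}².
∂π/∂y_{South} = 76 − 6y_{South} − 2y_{West} = 0, so y_{South} = 38/3 − (1/3)y_{West}.
Setting y_{South} = y_{West} in the reaction function: y_{South} = 38/3 − (1/3)y_{South}, so y_{South} = (38/3) / (4/3) = 9.5.
Equilibrium price: P = 90 − 2·19 = 52.

52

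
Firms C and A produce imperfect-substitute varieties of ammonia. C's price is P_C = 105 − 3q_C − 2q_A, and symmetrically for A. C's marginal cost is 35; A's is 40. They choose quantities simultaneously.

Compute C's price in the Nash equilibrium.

Firm C's profit: π = q_C(105 − 3q_C − 2q_A) − 35q_C.
∂π/∂q_C = 70 − 6q_C − 2q_A = 0 ⇒ q_C = 35/3 − (1/3)q_A.
Similarly q_A = 65/6 − (1/3)q_C.
Plugging q_A into C's best response: q_C = 35/3 − (1/3)(65/6 − (1/3)q_C) ⇒ (8/9)q_C = 145/18, so q_C = 9.0625.
Then q_A = 65/6 − (1/3)·9.0625 = 7.8125.
P_C = 105 − 3·9.0625 − 2·7.8125 = 62.1875.

62.1875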